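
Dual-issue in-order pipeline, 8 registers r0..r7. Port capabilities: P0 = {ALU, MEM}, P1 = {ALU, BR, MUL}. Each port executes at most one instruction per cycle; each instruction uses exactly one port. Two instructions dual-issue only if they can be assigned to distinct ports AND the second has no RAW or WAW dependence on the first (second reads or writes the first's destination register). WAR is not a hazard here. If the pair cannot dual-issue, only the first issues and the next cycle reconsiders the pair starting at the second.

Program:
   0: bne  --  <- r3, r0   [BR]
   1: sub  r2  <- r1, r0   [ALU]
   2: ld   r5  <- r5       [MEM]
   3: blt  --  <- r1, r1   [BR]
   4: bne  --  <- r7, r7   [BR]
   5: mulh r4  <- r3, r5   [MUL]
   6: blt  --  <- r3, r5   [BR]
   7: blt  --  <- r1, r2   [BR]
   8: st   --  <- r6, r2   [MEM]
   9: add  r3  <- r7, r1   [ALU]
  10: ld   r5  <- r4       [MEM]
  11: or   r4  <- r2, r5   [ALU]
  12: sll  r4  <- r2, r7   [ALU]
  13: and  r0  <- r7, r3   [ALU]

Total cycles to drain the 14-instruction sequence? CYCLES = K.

#0 head=0: bne.BR sub.ALU i0+i1 2-wide
#1 head=2: ld.MEM blt.BR i2+i3 2-wide
#2 head=4: bne.BR i4 no-port BR/MUL
#3 head=5: mulh.MUL i5 no-port MUL/BR
#4 head=6: blt.BR i6 no-port BR/BR
#5 head=7: blt.BR st.MEM i7+i8 2-wide
#6 head=9: add.ALU ld.MEM i9+i10 2-wide
#7 head=11: or.ALU i11 WAW r4
#8 head=12: sll.ALU and.ALU i12+i13 2-wide

CYCLES = 9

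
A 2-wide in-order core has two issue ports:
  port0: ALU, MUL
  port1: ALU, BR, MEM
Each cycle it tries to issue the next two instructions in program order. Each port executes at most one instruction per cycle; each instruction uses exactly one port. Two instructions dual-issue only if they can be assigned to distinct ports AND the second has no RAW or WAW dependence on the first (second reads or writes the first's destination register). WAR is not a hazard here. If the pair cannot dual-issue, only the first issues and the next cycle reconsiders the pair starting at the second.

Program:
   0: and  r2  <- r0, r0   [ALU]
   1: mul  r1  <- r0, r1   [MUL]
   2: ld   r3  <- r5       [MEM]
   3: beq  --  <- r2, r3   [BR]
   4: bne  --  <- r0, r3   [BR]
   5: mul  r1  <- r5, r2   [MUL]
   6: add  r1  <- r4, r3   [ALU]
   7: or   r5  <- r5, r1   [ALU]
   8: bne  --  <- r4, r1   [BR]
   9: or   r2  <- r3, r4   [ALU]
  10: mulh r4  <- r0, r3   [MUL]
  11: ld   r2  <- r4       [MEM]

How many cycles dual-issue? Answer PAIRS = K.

PAIRS = 4

c0: i0&i1 and.ALU/mul.MUL  dual
c1: i2 ld.MEM  no-port MEM/BR
c2: i3 beq.BR  no-port BR/BR
c3: i4&i5 bne.BR/mul.MUL  dual
c4: i6 add.ALU  RAW r1
c5: i7&i8 or.ALU/bne.BR  dual
c6: i9&i10 or.ALU/mulh.MUL  dual
c7: i11 ld.MEM  tail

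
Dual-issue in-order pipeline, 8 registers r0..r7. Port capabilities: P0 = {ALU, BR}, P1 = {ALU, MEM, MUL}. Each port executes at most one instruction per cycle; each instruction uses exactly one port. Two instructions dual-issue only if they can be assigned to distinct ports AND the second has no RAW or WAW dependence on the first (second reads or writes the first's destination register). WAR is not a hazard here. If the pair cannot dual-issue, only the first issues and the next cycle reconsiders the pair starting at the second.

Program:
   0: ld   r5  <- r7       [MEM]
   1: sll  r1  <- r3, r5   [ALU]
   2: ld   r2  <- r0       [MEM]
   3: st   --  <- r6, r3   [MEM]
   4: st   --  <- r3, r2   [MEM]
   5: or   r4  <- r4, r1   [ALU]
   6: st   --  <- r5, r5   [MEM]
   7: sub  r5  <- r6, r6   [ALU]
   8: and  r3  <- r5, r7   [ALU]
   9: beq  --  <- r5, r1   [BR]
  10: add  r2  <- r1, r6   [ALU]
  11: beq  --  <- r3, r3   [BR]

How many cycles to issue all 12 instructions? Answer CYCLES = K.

CYCLES = 7

#0 head=0: ld.MEM i0 RAW r5
#1 head=1: sll.ALU/ld.MEM i1/i2 2-wide
#2 head=3: st.MEM i3 no-port MEM/MEM
#3 head=4: st.MEM/or.ALU i4/i5 2-wide
#4 head=6: st.MEM/sub.ALU i6/i7 2-wide
#5 head=8: and.ALU/beq.BR i8/i9 2-wide
#6 head=10: add.ALU/beq.BR i10/i11 2-wide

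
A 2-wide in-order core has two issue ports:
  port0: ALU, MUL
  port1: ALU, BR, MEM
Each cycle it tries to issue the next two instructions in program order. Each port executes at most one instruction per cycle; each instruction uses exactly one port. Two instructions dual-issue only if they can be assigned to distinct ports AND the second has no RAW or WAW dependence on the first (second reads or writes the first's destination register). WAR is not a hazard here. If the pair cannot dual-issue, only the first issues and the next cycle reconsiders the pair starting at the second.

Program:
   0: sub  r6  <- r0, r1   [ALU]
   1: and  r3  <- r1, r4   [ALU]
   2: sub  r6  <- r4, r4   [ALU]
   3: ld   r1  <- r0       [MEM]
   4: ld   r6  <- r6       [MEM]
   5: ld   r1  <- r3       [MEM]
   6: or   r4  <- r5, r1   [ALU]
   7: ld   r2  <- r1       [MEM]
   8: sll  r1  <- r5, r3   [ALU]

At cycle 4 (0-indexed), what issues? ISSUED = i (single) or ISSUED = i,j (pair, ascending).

c0: i0&i1 sub and  2-wide
c1: i2&i3 sub ld  2-wide
c2: i4 ld  no-port MEM/MEM
c3: i5 ld  RAW r1
c4: i6&i7 or ld  2-wide
c5: i8 sll  tail

ISSUED = 6,7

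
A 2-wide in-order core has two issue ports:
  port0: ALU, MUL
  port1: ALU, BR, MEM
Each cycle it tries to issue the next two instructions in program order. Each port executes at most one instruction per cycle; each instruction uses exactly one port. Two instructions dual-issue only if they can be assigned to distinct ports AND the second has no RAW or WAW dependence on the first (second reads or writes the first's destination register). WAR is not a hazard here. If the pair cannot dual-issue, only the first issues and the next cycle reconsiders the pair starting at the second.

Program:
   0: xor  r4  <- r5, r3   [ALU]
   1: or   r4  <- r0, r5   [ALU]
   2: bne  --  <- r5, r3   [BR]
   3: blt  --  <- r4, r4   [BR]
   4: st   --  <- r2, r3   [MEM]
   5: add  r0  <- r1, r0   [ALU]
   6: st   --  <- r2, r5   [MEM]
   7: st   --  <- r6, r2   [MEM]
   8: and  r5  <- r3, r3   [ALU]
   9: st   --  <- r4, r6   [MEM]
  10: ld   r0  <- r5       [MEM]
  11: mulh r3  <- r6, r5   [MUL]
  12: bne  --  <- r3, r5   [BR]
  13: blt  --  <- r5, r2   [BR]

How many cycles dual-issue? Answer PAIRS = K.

PAIRS = 4

  cy0 -> i0 (xor.ALU) WAW r4
  cy1 -> i1&i2 (or.ALU bne.BR) dual
  cy2 -> i3 (blt.BR) no-port BR/MEM
  cy3 -> i4&i5 (st.MEM add.ALU) dual
  cy4 -> i6 (st.MEM) no-port MEM/MEM
  cy5 -> i7&i8 (st.MEM and.ALU) dual
  cy6 -> i9 (st.MEM) no-port MEM/MEM
  cy7 -> i10&i11 (ld.MEM mulh.MUL) dual
  cy8 -> i12 (bne.BR) no-port BR/BR
  cy9 -> i13 (blt.BR) tail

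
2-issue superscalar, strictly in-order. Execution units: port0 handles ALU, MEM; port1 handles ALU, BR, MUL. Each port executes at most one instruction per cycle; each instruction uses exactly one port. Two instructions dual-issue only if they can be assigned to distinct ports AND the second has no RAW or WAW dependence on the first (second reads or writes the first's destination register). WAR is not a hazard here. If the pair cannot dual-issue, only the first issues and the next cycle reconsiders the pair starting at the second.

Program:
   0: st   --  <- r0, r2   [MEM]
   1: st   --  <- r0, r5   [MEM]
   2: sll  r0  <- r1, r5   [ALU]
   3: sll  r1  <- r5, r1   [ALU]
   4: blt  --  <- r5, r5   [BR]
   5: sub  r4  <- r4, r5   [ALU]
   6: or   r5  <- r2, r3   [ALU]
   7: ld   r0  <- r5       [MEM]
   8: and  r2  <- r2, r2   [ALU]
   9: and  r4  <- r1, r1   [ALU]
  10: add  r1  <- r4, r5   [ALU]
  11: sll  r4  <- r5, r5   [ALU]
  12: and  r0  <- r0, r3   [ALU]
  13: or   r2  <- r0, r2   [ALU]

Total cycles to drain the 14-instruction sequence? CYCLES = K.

CYCLES = 9

  cy0 -> i0 (st) no-port MEM/MEM
  cy1 -> i1&i2 (st+sll) pair
  cy2 -> i3&i4 (sll+blt) pair
  cy3 -> i5&i6 (sub+or) pair
  cy4 -> i7&i8 (ld+and) pair
  cy5 -> i9 (and) RAW r4
  cy6 -> i10&i11 (add+sll) pair
  cy7 -> i12 (and) RAW r0
  cy8 -> i13 (or) tail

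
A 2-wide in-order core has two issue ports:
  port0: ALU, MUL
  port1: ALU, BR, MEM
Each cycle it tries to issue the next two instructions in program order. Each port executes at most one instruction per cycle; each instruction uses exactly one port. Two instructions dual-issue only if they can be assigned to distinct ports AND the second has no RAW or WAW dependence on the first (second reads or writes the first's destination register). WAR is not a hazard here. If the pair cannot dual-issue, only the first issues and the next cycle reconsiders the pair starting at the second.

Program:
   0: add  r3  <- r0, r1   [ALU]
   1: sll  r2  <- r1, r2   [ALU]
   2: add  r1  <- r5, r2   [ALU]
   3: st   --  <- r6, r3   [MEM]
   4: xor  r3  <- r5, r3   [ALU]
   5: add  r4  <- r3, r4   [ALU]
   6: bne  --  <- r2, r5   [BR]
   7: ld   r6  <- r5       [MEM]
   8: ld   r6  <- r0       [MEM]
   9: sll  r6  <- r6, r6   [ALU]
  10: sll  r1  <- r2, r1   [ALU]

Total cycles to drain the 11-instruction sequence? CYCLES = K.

CYCLES = 7

  cy0 -> i0+i1 (add;sll) dual
  cy1 -> i2+i3 (add;st) dual
  cy2 -> i4 (xor) RAW r3
  cy3 -> i5+i6 (add;bne) dual
  cy4 -> i7 (ld) no-port MEM/MEM
  cy5 -> i8 (ld) RAW+WAW r6
  cy6 -> i9+i10 (sll;sll) dual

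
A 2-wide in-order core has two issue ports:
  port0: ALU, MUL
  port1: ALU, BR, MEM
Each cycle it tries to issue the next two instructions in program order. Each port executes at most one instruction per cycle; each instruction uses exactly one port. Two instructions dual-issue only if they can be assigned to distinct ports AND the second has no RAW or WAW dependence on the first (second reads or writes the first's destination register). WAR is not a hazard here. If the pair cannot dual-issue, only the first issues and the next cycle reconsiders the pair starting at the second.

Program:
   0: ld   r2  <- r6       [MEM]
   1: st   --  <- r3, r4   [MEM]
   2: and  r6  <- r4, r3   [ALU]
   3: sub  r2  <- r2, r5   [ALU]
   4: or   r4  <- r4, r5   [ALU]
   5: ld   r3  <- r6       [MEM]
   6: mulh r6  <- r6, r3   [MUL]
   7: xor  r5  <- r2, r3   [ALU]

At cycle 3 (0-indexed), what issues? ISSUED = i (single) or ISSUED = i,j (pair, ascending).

#0 head=0: ld.MEM i0 no-port MEM/MEM
#1 head=1: st.MEM;and.ALU i1/i2 dual
#2 head=3: sub.ALU;or.ALU i3/i4 dual
#3 head=5: ld.MEM i5 RAW r3
#4 head=6: mulh.MUL;xor.ALU i6/i7 dual

ISSUED = 5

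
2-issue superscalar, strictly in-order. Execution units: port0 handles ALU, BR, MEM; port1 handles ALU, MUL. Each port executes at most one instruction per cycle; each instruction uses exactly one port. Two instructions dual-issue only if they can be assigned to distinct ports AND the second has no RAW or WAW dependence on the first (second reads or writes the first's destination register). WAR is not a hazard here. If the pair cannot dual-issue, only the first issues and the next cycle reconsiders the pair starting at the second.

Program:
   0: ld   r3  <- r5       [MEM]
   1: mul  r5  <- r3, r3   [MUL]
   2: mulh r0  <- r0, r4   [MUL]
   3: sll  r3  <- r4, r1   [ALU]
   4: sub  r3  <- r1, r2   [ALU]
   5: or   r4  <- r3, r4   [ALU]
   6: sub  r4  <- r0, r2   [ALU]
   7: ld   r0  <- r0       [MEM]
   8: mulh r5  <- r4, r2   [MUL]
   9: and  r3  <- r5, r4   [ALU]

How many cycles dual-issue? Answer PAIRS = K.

PAIRS = 2

t=0 i0:ld.MEM ; RAW r3
t=1 i1:mul.MUL ; no-port MUL/MUL
t=2 i2&i3:mulh.MUL;sll.ALU ; pair
t=3 i4:sub.ALU ; RAW r3
t=4 i5:or.ALU ; WAW r4
t=5 i6&i7:sub.ALU;ld.MEM ; pair
t=6 i8:mulh.MUL ; RAW r5
t=7 i9:and.ALU ; tail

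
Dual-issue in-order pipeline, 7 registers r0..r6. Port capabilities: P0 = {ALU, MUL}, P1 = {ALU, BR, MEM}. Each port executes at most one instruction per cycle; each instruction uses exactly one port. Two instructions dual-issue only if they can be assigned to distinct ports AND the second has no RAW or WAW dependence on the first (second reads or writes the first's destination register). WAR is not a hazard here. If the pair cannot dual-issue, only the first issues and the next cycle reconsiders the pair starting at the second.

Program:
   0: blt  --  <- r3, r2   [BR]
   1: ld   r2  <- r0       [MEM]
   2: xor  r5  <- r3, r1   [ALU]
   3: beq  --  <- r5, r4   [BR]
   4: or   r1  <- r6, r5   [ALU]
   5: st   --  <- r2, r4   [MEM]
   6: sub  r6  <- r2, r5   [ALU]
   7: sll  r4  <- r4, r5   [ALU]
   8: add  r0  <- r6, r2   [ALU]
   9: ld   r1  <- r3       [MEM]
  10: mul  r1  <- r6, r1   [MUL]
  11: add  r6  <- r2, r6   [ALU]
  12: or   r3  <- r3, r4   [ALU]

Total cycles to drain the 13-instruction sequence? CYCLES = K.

CYCLES = 8

[0] i0  blt  -- no-port BR/MEM
[1] i1+i2  ld xor  -- pair
[2] i3+i4  beq or  -- pair
[3] i5+i6  st sub  -- pair
[4] i7+i8  sll add  -- pair
[5] i9  ld  -- RAW+WAW r1
[6] i10+i11  mul add  -- pair
[7] i12  or  -- tail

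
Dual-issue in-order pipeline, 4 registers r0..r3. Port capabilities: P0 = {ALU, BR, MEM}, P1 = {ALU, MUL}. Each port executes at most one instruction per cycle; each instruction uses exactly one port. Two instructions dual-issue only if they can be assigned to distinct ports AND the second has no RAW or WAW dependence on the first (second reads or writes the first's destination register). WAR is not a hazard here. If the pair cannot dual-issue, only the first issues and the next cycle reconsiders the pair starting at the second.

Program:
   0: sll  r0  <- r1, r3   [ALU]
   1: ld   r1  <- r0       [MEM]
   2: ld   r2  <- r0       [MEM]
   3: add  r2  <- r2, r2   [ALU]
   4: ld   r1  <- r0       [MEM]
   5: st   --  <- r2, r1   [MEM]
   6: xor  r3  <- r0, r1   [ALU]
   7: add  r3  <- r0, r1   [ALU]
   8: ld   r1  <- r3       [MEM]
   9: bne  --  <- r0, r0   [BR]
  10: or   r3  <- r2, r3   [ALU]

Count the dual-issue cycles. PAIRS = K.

PAIRS = 3

[0] i0  sll  -- RAW r0
[1] i1  ld  -- no-port MEM/MEM
[2] i2  ld  -- RAW+WAW r2
[3] i3/i4  add+ld  -- 2-wide
[4] i5/i6  st+xor  -- 2-wide
[5] i7  add  -- RAW r3
[6] i8  ld  -- no-port MEM/BR
[7] i9/i10  bne+or  -- 2-wide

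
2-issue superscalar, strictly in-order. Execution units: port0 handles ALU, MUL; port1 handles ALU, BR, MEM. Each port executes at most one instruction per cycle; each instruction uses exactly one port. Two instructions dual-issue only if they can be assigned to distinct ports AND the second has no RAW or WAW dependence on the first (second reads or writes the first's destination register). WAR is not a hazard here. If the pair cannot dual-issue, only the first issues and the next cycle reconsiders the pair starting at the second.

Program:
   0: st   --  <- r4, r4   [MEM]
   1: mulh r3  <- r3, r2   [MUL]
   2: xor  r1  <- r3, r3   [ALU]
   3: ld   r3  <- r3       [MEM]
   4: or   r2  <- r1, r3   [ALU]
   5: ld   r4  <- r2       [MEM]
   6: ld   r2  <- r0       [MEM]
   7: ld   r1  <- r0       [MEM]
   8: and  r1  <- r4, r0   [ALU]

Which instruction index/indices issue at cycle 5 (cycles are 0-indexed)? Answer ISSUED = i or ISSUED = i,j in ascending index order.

ISSUED = 7

c0: i0,i1 st/mulh  2-wide
c1: i2,i3 xor/ld  2-wide
c2: i4 or  RAW r2
c3: i5 ld  no-port MEM/MEM
c4: i6 ld  no-port MEM/MEM
c5: i7 ld  WAW r1
c6: i8 and  tail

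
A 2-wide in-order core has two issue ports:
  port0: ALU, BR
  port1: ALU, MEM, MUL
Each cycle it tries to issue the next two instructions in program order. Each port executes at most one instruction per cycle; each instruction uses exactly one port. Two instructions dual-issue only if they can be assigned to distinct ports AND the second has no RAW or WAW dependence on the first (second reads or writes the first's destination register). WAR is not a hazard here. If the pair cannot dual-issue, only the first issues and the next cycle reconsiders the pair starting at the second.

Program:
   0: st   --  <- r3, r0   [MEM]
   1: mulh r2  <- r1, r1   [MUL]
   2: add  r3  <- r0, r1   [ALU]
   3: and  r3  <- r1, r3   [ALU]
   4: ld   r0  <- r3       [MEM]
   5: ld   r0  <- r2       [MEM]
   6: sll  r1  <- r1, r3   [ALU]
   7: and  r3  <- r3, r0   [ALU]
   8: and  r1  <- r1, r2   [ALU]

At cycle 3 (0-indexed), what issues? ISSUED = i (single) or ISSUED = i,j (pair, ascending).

#0 head=0: st.MEM i0 no-port MEM/MUL
#1 head=1: mulh.MUL add.ALU i1+i2 dual
#2 head=3: and.ALU i3 RAW r3
#3 head=4: ld.MEM i4 no-port MEM/MEM
#4 head=5: ld.MEM sll.ALU i5+i6 dual
#5 head=7: and.ALU and.ALU i7+i8 dual

ISSUED = 4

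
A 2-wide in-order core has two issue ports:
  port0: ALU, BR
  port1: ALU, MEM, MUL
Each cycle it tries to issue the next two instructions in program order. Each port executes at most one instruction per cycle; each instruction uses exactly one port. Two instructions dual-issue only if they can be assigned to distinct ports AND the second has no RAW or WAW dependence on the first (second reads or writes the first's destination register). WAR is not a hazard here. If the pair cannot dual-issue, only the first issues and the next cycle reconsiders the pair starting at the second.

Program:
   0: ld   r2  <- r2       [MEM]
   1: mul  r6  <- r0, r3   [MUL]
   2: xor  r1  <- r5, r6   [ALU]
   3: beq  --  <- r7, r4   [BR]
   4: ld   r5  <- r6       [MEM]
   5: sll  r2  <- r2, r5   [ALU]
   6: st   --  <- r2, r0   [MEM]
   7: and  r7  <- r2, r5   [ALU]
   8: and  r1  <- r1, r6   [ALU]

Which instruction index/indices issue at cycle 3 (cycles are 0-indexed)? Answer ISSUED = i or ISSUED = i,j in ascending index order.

#0 head=0: ld.MEM i0 no-port MEM/MUL
#1 head=1: mul.MUL i1 RAW r6
#2 head=2: xor.ALU+beq.BR i2+i3 pair
#3 head=4: ld.MEM i4 RAW r5
#4 head=5: sll.ALU i5 RAW r2
#5 head=6: st.MEM+and.ALU i6+i7 pair
#6 head=8: and.ALU i8 tail

ISSUED = 4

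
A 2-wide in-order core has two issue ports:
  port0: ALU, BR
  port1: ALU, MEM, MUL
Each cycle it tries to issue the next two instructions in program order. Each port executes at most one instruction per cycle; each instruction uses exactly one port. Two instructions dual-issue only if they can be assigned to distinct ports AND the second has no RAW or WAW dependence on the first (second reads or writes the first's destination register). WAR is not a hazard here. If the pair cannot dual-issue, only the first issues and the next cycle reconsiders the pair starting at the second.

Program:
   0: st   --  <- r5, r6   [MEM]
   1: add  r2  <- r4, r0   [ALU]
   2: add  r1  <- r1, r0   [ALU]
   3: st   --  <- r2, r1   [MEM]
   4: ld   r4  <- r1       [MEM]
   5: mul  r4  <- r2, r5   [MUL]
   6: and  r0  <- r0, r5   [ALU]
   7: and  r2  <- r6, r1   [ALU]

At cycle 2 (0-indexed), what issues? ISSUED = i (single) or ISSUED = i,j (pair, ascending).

  cy0 -> i0&i1 (st.MEM/add.ALU) 2-wide
  cy1 -> i2 (add.ALU) RAW r1
  cy2 -> i3 (st.MEM) no-port MEM/MEM
  cy3 -> i4 (ld.MEM) no-port MEM/MUL
  cy4 -> i5&i6 (mul.MUL/and.ALU) 2-wide
  cy5 -> i7 (and.ALU) tail

ISSUED = 3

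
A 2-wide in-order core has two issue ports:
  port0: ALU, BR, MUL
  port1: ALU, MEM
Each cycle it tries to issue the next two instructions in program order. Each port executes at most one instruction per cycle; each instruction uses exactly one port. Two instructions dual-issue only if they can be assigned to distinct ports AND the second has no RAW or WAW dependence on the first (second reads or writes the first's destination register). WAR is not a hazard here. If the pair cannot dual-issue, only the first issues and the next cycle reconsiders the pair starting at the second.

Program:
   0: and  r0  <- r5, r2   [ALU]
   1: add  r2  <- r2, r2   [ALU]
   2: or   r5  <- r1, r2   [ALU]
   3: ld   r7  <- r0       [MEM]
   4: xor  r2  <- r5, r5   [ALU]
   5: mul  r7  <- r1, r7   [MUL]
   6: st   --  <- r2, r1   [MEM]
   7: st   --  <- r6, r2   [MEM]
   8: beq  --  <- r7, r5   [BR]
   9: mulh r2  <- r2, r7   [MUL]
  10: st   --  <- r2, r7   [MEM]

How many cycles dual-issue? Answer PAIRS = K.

#0 head=0: and.ALU+add.ALU i0,i1 dual
#1 head=2: or.ALU+ld.MEM i2,i3 dual
#2 head=4: xor.ALU+mul.MUL i4,i5 dual
#3 head=6: st.MEM i6 no-port MEM/MEM
#4 head=7: st.MEM+beq.BR i7,i8 dual
#5 head=9: mulh.MUL i9 RAW r2
#6 head=10: st.MEM i10 tail

PAIRS = 4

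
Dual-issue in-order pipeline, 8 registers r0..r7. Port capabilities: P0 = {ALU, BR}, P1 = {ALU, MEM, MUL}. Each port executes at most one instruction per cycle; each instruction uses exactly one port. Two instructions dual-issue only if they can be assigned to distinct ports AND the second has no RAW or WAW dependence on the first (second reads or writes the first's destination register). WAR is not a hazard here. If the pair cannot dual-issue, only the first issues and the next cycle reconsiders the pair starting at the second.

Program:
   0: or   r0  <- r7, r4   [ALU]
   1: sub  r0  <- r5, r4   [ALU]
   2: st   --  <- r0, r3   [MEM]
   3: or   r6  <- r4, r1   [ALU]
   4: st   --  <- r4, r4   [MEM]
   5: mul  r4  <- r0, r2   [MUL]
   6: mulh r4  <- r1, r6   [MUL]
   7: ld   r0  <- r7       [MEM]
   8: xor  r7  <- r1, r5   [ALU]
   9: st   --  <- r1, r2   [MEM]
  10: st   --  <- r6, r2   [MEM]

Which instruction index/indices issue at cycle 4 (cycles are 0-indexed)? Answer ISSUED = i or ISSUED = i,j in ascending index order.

ISSUED = 5

c0: i0 or  WAW r0
c1: i1 sub  RAW r0
c2: i2/i3 st+or  pair
c3: i4 st  no-port MEM/MUL
c4: i5 mul  no-port MUL/MUL
c5: i6 mulh  no-port MUL/MEM
c6: i7/i8 ld+xor  pair
c7: i9 st  no-port MEM/MEM
c8: i10 st  tail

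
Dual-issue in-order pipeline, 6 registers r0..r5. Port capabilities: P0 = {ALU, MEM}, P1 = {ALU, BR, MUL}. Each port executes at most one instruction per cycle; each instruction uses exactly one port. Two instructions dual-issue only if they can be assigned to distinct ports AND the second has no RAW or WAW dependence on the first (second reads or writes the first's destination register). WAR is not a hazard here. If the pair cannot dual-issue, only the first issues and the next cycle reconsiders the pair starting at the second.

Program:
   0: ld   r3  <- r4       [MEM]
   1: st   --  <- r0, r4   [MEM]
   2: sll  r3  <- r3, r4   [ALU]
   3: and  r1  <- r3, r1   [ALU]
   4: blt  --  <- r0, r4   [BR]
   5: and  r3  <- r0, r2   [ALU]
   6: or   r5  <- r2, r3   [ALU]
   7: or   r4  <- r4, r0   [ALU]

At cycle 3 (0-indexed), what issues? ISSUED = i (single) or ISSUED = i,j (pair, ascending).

ISSUED = 5

[0] i0  ld  -- no-port MEM/MEM
[1] i1&i2  st sll  -- pair
[2] i3&i4  and blt  -- pair
[3] i5  and  -- RAW r3
[4] i6&i7  or or  -- pair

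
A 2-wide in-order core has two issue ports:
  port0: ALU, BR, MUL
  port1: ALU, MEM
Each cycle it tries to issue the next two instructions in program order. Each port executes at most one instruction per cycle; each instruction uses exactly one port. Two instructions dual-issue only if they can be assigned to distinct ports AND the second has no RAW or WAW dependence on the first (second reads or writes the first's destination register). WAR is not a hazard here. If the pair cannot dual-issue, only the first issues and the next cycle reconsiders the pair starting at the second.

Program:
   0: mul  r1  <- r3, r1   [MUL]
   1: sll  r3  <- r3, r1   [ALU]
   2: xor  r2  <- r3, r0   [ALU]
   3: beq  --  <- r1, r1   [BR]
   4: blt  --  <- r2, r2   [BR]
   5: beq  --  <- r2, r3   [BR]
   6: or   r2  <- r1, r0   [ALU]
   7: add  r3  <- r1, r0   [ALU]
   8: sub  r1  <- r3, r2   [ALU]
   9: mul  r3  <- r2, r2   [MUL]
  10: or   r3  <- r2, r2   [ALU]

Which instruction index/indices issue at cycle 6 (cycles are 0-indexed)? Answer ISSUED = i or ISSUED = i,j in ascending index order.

ISSUED = 8,9

[0] i0  mul  -- RAW r1
[1] i1  sll  -- RAW r3
[2] i2,i3  xor;beq  -- 2-wide
[3] i4  blt  -- no-port BR/BR
[4] i5,i6  beq;or  -- 2-wide
[5] i7  add  -- RAW r3
[6] i8,i9  sub;mul  -- 2-wide
[7] i10  or  -- tail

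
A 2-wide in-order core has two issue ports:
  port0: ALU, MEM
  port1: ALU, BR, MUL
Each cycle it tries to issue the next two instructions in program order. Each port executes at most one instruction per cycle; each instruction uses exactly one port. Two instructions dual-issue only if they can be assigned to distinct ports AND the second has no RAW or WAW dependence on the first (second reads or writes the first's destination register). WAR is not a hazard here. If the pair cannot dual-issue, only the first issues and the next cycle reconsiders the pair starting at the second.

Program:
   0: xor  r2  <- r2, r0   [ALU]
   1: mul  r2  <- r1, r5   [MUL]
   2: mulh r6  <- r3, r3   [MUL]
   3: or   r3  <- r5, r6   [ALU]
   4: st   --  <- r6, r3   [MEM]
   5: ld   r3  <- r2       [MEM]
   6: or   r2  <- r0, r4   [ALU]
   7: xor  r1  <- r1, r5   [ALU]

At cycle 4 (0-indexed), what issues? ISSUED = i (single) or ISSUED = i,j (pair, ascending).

#0 head=0: xor.ALU i0 WAW r2
#1 head=1: mul.MUL i1 no-port MUL/MUL
#2 head=2: mulh.MUL i2 RAW r6
#3 head=3: or.ALU i3 RAW r3
#4 head=4: st.MEM i4 no-port MEM/MEM
#5 head=5: ld.MEM+or.ALU i5+i6 2-wide
#6 head=7: xor.ALU i7 tail

ISSUED = 4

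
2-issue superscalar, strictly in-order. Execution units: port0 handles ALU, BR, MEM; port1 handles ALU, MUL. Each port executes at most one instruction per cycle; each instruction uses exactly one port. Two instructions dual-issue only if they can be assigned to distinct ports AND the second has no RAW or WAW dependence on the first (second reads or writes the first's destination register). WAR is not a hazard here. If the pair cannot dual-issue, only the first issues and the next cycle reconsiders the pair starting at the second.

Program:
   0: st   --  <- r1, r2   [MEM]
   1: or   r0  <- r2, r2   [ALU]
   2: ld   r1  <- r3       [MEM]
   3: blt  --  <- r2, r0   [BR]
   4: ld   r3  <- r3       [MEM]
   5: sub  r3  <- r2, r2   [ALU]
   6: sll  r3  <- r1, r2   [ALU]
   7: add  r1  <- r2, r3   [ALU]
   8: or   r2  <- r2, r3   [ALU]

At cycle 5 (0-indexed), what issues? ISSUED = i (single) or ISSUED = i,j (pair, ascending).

ISSUED = 6

t=0 i0&i1:st.MEM/or.ALU ; dual
t=1 i2:ld.MEM ; no-port MEM/BR
t=2 i3:blt.BR ; no-port BR/MEM
t=3 i4:ld.MEM ; WAW r3
t=4 i5:sub.ALU ; WAW r3
t=5 i6:sll.ALU ; RAW r3
t=6 i7&i8:add.ALU/or.ALU ; dual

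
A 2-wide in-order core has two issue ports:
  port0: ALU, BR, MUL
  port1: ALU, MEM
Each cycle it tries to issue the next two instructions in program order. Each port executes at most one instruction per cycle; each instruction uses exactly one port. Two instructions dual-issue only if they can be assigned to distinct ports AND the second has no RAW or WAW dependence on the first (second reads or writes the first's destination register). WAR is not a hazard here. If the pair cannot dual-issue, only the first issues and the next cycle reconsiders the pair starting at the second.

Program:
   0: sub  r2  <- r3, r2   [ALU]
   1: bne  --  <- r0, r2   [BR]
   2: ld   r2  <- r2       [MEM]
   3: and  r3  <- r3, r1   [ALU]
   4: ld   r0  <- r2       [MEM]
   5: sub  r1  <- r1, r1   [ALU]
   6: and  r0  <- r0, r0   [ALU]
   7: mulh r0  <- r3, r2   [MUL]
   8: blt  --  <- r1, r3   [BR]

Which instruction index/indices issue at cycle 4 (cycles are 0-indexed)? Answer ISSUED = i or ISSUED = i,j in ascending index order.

c0: i0 sub  RAW r2
c1: i1,i2 bne ld  pair
c2: i3,i4 and ld  pair
c3: i5,i6 sub and  pair
c4: i7 mulh  no-port MUL/BR
c5: i8 blt  tail

ISSUED = 7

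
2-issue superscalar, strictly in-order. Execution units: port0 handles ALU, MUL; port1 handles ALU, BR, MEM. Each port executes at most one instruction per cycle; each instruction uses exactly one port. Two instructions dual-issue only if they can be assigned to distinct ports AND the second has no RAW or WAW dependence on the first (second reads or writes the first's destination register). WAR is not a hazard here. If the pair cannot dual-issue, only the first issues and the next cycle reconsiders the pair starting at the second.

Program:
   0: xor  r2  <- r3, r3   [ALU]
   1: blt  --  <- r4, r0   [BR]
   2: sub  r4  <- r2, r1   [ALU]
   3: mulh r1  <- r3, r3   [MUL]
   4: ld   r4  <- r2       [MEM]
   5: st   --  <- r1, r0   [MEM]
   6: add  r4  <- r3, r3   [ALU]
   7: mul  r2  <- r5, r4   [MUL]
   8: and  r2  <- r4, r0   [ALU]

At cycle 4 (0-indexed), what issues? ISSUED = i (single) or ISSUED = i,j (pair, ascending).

ISSUED = 7

  cy0 -> i0&i1 (xor+blt) pair
  cy1 -> i2&i3 (sub+mulh) pair
  cy2 -> i4 (ld) no-port MEM/MEM
  cy3 -> i5&i6 (st+add) pair
  cy4 -> i7 (mul) WAW r2
  cy5 -> i8 (and) tail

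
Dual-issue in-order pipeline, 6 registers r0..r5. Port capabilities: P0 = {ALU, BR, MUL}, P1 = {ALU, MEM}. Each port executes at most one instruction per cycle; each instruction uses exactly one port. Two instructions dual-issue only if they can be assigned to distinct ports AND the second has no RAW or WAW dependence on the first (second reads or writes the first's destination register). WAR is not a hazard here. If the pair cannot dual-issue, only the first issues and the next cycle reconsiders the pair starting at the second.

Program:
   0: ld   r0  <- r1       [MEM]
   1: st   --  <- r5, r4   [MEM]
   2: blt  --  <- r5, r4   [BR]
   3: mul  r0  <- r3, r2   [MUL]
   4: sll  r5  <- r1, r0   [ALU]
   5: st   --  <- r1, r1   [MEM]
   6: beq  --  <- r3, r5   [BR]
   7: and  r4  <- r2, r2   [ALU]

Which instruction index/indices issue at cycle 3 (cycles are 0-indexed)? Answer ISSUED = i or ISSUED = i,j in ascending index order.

c0: i0 ld  no-port MEM/MEM
c1: i1+i2 st blt  2-wide
c2: i3 mul  RAW r0
c3: i4+i5 sll st  2-wide
c4: i6+i7 beq and  2-wide

ISSUED = 4,5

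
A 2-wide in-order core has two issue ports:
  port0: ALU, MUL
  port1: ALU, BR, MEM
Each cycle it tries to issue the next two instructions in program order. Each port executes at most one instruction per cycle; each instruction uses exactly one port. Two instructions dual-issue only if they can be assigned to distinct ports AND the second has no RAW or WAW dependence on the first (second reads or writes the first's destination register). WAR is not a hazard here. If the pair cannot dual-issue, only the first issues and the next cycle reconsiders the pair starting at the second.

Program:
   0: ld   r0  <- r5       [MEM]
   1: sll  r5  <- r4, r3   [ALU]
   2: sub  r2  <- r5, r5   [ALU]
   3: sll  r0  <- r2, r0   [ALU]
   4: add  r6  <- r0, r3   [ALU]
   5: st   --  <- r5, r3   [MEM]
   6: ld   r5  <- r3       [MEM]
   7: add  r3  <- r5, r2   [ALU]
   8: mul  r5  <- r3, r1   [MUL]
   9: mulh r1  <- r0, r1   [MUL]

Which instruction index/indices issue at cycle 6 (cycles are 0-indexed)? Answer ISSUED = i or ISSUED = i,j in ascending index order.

ISSUED = 8

#0 head=0: ld;sll i0,i1 pair
#1 head=2: sub i2 RAW r2
#2 head=3: sll i3 RAW r0
#3 head=4: add;st i4,i5 pair
#4 head=6: ld i6 RAW r5
#5 head=7: add i7 RAW r3
#6 head=8: mul i8 no-port MUL/MUL
#7 head=9: mulh i9 tail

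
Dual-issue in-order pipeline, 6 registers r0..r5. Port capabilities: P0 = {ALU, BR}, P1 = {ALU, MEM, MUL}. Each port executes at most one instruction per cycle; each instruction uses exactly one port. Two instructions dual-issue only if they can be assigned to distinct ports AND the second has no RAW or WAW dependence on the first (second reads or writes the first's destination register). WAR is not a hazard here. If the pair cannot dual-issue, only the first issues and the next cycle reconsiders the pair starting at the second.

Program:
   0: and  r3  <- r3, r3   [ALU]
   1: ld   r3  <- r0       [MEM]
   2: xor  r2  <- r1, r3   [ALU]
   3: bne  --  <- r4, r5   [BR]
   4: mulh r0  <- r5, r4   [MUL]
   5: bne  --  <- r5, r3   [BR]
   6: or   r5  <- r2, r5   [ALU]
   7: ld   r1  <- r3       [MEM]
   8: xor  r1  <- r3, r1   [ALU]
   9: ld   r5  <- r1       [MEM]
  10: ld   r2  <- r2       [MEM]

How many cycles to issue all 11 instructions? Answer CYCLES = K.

#0 head=0: and i0 WAW r3
#1 head=1: ld i1 RAW r3
#2 head=2: xor;bne i2/i3 pair
#3 head=4: mulh;bne i4/i5 pair
#4 head=6: or;ld i6/i7 pair
#5 head=8: xor i8 RAW r1
#6 head=9: ld i9 no-port MEM/MEM
#7 head=10: ld i10 tail

CYCLES = 8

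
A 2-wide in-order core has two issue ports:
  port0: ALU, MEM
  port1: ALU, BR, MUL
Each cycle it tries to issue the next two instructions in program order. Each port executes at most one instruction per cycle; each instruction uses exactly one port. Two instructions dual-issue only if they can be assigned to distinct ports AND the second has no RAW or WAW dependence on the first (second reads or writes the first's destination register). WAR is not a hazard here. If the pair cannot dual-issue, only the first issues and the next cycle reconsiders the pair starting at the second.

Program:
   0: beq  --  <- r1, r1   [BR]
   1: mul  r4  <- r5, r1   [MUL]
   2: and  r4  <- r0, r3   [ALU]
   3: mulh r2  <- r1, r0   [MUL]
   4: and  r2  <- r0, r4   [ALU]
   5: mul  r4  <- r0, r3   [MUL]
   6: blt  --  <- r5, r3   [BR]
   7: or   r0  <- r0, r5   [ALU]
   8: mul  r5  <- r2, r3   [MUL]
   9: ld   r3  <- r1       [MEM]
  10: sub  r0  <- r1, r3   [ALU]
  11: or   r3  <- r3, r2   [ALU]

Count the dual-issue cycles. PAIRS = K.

PAIRS = 5

c0: i0 beq.BR  no-port BR/MUL
c1: i1 mul.MUL  WAW r4
c2: i2+i3 and.ALU+mulh.MUL  2-wide
c3: i4+i5 and.ALU+mul.MUL  2-wide
c4: i6+i7 blt.BR+or.ALU  2-wide
c5: i8+i9 mul.MUL+ld.MEM  2-wide
c6: i10+i11 sub.ALU+or.ALU  2-wide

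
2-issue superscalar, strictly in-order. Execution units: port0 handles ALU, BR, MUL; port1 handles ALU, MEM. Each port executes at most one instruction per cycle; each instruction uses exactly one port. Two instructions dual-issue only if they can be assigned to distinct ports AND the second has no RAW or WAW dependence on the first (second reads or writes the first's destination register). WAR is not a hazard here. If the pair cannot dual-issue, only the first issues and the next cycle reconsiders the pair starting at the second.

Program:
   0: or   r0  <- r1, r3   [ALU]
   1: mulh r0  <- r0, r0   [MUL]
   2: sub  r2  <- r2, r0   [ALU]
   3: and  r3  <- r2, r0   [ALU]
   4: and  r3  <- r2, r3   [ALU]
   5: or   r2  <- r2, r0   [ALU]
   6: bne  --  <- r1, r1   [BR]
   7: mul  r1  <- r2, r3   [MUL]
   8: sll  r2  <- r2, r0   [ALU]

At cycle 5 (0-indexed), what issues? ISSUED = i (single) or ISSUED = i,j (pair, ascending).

ISSUED = 6

[0] i0  or  -- RAW+WAW r0
[1] i1  mulh  -- RAW r0
[2] i2  sub  -- RAW r2
[3] i3  and  -- RAW+WAW r3
[4] i4,i5  and/or  -- pair
[5] i6  bne  -- no-port BR/MUL
[6] i7,i8  mul/sll  -- pair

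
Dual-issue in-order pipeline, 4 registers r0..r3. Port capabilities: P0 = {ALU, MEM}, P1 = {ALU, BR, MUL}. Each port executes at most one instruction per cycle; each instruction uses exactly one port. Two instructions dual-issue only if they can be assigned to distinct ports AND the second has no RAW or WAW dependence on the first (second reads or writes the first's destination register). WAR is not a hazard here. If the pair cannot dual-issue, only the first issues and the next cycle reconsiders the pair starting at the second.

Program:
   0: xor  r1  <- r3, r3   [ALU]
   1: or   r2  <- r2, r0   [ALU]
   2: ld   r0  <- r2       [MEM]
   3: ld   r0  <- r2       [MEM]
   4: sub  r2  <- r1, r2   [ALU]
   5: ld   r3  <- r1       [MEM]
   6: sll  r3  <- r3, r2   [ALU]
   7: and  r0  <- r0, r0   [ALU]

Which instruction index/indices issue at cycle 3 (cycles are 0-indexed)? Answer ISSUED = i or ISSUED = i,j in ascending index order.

0. xor/or @i0/i1  | pair
1. ld @i2  | no-port MEM/MEM
2. ld/sub @i3/i4  | pair
3. ld @i5  | RAW+WAW r3
4. sll/and @i6/i7  | pair

ISSUED = 5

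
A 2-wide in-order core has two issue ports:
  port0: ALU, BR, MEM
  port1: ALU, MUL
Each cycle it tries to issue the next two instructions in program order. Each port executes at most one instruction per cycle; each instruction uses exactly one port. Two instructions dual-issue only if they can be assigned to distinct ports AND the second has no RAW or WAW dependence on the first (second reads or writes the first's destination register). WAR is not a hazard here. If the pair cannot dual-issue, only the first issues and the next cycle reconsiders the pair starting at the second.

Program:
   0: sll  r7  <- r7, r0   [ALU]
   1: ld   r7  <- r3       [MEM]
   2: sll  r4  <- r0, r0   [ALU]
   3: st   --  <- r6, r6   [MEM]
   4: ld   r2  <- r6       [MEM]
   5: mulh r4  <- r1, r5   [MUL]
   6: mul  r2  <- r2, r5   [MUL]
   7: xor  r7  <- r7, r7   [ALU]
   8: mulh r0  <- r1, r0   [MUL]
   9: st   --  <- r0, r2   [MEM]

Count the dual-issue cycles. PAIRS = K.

c0: i0 sll  WAW r7
c1: i1/i2 ld+sll  pair
c2: i3 st  no-port MEM/MEM
c3: i4/i5 ld+mulh  pair
c4: i6/i7 mul+xor  pair
c5: i8 mulh  RAW r0
c6: i9 st  tail

PAIRS = 3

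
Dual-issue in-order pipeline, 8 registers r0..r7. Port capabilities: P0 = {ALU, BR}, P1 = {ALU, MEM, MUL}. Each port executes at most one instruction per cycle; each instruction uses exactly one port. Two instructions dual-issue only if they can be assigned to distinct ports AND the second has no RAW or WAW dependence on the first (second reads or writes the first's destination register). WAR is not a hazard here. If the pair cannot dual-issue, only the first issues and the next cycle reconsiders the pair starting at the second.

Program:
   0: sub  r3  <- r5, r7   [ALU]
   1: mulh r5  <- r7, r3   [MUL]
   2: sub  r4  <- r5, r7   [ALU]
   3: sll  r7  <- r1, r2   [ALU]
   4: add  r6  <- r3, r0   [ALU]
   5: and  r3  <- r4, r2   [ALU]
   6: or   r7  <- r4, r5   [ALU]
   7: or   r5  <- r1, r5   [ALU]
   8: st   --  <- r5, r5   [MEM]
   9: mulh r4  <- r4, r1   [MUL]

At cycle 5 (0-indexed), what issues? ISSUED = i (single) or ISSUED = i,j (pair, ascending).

ISSUED = 8

0. sub @i0  | RAW r3
1. mulh @i1  | RAW r5
2. sub/sll @i2/i3  | dual
3. add/and @i4/i5  | dual
4. or/or @i6/i7  | dual
5. st @i8  | no-port MEM/MUL
6. mulh @i9  | tail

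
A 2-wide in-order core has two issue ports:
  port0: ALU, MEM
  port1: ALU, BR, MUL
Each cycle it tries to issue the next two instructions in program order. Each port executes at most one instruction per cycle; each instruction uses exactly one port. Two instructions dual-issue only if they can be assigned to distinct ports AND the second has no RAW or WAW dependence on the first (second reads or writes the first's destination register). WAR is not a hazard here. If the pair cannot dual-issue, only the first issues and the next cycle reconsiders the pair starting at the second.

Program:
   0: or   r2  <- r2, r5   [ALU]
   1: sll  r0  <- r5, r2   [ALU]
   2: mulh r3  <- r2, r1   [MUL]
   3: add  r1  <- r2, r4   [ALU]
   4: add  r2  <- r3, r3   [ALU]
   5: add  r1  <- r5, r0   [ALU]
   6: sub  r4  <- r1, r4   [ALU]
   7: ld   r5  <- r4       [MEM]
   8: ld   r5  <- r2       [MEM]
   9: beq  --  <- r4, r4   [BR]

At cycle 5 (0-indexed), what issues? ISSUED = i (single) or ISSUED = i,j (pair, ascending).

ISSUED = 7

#0 head=0: or i0 RAW r2
#1 head=1: sll mulh i1,i2 pair
#2 head=3: add add i3,i4 pair
#3 head=5: add i5 RAW r1
#4 head=6: sub i6 RAW r4
#5 head=7: ld i7 no-port MEM/MEM
#6 head=8: ld beq i8,i9 pair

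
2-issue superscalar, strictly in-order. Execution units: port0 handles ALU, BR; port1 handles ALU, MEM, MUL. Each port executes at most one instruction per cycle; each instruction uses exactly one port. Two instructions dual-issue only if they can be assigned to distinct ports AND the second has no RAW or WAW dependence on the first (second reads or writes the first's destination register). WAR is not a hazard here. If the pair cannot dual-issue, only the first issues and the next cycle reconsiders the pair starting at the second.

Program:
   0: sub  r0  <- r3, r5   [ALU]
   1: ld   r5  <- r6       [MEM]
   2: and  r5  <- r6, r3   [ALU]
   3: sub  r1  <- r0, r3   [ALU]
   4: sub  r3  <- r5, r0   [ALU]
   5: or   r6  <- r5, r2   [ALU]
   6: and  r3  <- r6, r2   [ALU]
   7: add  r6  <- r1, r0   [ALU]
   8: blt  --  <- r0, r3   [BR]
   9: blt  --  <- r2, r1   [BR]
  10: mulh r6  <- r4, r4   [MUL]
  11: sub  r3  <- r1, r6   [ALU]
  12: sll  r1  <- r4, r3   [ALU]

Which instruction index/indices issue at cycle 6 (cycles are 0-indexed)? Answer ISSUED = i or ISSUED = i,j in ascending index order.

ISSUED = 11

0. sub;ld @i0&i1  | dual
1. and;sub @i2&i3  | dual
2. sub;or @i4&i5  | dual
3. and;add @i6&i7  | dual
4. blt @i8  | no-port BR/BR
5. blt;mulh @i9&i10  | dual
6. sub @i11  | RAW r3
7. sll @i12  | tail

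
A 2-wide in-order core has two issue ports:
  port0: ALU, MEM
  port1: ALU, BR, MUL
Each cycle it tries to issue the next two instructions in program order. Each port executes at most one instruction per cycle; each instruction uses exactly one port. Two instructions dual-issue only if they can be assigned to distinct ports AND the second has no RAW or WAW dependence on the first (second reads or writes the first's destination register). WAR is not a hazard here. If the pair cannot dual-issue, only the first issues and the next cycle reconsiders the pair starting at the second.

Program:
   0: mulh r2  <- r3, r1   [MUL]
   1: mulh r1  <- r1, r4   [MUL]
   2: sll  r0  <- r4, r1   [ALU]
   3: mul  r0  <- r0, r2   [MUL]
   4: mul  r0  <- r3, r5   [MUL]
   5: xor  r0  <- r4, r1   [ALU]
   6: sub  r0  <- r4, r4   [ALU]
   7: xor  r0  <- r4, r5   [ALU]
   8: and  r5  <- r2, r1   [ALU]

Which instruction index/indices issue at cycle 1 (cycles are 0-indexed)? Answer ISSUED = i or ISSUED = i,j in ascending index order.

0. mulh @i0  | no-port MUL/MUL
1. mulh @i1  | RAW r1
2. sll @i2  | RAW+WAW r0
3. mul @i3  | no-port MUL/MUL
4. mul @i4  | WAW r0
5. xor @i5  | WAW r0
6. sub @i6  | WAW r0
7. xor+and @i7+i8  | dual

ISSUED = 1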